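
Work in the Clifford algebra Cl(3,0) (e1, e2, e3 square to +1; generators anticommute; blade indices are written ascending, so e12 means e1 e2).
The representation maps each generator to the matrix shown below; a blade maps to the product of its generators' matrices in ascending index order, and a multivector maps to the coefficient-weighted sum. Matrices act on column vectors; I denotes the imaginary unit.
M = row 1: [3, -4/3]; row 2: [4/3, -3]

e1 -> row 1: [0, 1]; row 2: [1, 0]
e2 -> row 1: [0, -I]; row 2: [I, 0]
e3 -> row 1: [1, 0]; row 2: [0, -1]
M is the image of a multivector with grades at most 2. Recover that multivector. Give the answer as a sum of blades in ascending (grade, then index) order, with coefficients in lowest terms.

Method: 1, rho(e1), rho(e2), rho(e3) form a trace-orthogonal basis of the 2x2 complex matrices (tr(X Y) = 2 if X = Y, else 0), so M = m0*1 + m1*rho(e1) + m2*rho(e2) + m3*rho(e3) with m0 = tr(M)/2 = 0, m1 = tr(M rho(e1))/2 = 0, m2 = tr(M rho(e2))/2 = -4*I/3, m3 = tr(M rho(e3))/2 = 3.
Multiplying table entries, the bivector images are rho(e12) = I*rho(e3), rho(e13) = -I*rho(e2), rho(e23) = I*rho(e1); with real blade coefficients the real parts of m0..m3 are the coefficients of 1, e1, e2, e3 and the imaginary parts give the bivectors (e23: Im m1, e13: -Im m2, e12: Im m3).
Answer: 3*e3 + 4/3*e13


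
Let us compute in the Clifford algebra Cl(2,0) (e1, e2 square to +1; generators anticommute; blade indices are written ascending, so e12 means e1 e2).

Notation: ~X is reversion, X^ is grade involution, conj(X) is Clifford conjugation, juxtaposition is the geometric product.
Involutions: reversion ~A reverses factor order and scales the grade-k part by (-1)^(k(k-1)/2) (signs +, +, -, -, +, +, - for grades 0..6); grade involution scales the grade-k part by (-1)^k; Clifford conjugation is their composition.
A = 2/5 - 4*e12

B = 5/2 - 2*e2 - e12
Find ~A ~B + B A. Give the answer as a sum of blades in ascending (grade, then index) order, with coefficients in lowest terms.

first term: -3 - 8*e1 - 4/5*e2 + 52/5*e12
second term: -3 - 8*e1 - 4/5*e2 - 52/5*e12
Answer: -6 - 16*e1 - 8/5*e2


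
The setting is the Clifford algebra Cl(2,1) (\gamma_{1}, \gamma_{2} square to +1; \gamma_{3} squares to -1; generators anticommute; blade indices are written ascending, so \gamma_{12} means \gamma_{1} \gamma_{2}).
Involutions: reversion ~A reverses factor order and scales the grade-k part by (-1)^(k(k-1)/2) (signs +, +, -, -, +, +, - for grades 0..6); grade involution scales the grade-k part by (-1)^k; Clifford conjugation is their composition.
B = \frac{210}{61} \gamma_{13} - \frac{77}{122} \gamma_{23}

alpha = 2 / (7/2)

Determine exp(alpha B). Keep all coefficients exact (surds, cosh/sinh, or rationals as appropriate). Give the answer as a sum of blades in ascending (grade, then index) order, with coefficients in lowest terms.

B^2 term by term: the squares give (\frac{210}{61})^2*(\gamma_{13})^2 + (-\frac{77}{122})^2*(\gamma_{23})^2 = \frac{44100}{3721}*(+1) + \frac{5929}{14884}*(+1) = \frac{49}{4} (each basis 2-blade squares to minus the product of its generators' squares); cross terms between blades sharing an index anticommute and cancel. So B^2 = \frac{49}{4}.
B^2 = \frac{49}{4} — B^2 > 0, so the exponential closes hyperbolically: l = \frac{7}{2}, alpha*l = 2, so exp(alpha B) = cosh(2) + (sinh(2)/(\frac{7}{2}))*B = \cosh{\left(2 \right)} + (\frac{2 \sinh{\left(2 \right)}}{7})*B.
Answer: \cosh{\left(2 \right)} + \frac{60 \sinh{\left(2 \right)}}{61} \gamma_{13} - \frac{11 \sinh{\left(2 \right)}}{61} \gamma_{23}


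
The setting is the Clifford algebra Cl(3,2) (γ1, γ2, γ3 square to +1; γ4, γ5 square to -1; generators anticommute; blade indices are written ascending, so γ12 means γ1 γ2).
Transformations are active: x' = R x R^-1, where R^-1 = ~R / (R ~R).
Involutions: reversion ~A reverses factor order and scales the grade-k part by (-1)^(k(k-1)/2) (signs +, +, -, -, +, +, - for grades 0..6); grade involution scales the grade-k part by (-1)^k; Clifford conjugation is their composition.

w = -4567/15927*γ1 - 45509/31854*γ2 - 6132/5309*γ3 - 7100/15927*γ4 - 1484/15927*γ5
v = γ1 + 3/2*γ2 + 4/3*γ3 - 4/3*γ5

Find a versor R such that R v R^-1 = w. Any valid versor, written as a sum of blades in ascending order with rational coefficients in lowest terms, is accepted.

Construction: equal norms (both 13/4) license R = v + w = 11360/15927*γ1 + 1136/15927*γ2 + 2840/15927*γ3 - 7100/15927*γ4 - 22720/15927*γ5 — nothing changes along that direction, while (v - w)/2 changes sign, so v maps onto w.
Answer: 11360/15927*γ1 + 1136/15927*γ2 + 2840/15927*γ3 - 7100/15927*γ4 - 22720/15927*γ5


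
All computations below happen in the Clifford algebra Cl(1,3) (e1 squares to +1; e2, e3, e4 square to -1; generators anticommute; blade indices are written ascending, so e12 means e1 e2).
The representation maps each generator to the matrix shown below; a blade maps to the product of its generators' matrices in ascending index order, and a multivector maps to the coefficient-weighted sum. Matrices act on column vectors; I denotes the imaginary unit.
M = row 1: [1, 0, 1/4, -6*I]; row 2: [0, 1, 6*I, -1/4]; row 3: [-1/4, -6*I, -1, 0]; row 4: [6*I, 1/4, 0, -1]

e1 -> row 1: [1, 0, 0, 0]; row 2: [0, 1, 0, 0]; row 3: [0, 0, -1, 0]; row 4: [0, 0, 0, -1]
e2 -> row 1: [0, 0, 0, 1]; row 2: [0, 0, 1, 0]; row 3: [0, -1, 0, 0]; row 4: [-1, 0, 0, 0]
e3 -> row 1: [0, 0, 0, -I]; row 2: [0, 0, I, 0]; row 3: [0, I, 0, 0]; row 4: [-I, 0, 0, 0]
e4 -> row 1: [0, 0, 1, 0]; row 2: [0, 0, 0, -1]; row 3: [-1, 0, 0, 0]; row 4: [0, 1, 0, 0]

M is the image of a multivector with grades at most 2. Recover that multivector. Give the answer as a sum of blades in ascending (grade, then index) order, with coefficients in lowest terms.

Method: the blade images are trace-orthogonal — tr(rho(e_A) rho(e_B)^-1) = 4 if A = B and 0 otherwise — and rho(e_A)^-1 = (e_A)^2 * rho(e_A) with (e_A)^2 = +1 or -1, so the coefficient of e_A in the preimage is (e_A)^2 * tr(M rho(e_A))/4.
Nonzero projections over blades of grade <= 2: e1: (e1)^2 = +1, tr(M rho(e1)) = 4, coefficient 1; e4: (e4)^2 = -1, tr(M rho(e4)) = -1, coefficient 1/4; e13: (e13)^2 = +1, tr(M rho(e13)) = 24, coefficient 6. Every other blade of grade <= 2 projects to 0.
Answer: e1 + 1/4*e4 + 6*e13


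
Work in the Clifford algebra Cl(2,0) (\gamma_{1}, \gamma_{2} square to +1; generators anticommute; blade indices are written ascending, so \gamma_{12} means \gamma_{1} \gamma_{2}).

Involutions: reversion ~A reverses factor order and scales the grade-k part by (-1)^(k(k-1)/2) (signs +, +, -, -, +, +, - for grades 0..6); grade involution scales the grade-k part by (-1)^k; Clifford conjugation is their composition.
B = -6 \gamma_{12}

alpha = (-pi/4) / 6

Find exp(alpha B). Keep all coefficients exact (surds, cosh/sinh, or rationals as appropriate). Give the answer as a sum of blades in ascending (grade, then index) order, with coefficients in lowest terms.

B^2 = (-6)^2*(\gamma_{12})^2 = 36*(-1) = -36 (a basis 2-blade squares to minus the product of its generators' squares).
B^2 = -36 — the series telescopes trigonometrically here: l = 6, alpha*l = - \frac{\pi}{4}, so exp(alpha B) = cos(- \frac{\pi}{4}) + (sin(- \frac{\pi}{4})/6)*B = \frac{\sqrt{2}}{2} + (- \frac{\sqrt{2}}{12})*B.
Answer: \frac{\sqrt{2}}{2} + \frac{\sqrt{2}}{2} \gamma_{12}


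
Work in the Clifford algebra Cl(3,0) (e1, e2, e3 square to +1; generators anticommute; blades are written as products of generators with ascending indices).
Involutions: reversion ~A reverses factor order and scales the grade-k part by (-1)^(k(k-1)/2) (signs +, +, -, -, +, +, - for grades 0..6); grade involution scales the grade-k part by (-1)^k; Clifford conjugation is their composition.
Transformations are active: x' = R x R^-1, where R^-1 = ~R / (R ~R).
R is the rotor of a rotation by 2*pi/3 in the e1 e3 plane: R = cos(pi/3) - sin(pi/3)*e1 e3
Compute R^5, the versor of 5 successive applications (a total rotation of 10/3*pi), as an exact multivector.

Because a rotor carries half the rotation angle, composing 5 copies of this e1 e3-plane rotor multiplies the phase: 5*(pi/3) = 5*pi/3, hence R^5 = cos(5*pi/3) - sin(5*pi/3)*e1 e3.
cos(5*pi/3) = 1/2 and sin(5*pi/3) = -sqrt(3)/2, so R^5 = 1/2 + sqrt(3)/2*e1 e3. The net rotation is 4/3*pi (after discarding 1 full turn, each of which contributes a factor -1 to the rotor); the rotor keeps the half-angle phase exactly.
Answer: 1/2 + sqrt(3)/2*e1 e3


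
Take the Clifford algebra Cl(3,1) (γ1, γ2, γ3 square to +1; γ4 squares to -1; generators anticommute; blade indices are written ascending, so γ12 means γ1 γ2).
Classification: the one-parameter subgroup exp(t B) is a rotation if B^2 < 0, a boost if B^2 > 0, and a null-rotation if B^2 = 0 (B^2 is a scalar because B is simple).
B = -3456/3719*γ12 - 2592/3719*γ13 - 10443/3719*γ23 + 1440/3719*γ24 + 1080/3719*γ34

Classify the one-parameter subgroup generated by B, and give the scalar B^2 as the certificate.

B^2 term by term: the squares give (-3456/3719)^2*(γ12)^2 + (-2592/3719)^2*(γ13)^2 + (-10443/3719)^2*(γ23)^2 + (1440/3719)^2*(γ24)^2 + (1080/3719)^2*(γ34)^2 = 11943936/13830961*(-1) + 6718464/13830961*(-1) + 109056249/13830961*(-1) + 2073600/13830961*(+1) + 1166400/13830961*(+1) = -9 (each basis 2-blade squares to minus the product of its generators' squares); cross terms between blades sharing an index anticommute and cancel; the commuting (index-disjoint) pairs give grade-4 terms 2*c*c'*(blade product), which cancel blade by blade — γ1234: -7464960/13830961 + 7464960/13830961 = 0 — confirming B is simple. So B^2 = -9.
Answer: rotation, certificate B^2 = -9. The class reads off the invariant scalar -9 directly.


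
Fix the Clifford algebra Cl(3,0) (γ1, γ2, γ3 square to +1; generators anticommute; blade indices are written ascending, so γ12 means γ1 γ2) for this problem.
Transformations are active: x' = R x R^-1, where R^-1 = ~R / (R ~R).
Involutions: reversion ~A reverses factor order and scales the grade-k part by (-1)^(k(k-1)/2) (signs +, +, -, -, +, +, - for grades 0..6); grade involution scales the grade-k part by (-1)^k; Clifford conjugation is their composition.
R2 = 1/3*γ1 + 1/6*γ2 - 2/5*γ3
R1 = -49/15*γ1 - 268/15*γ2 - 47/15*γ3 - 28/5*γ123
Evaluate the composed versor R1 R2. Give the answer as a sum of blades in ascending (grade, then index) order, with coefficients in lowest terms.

Distribute over the terms of R2 (each basis-blade product reordered to ascending indices, repeated generators contracted through their squares):
R1 (1/3*γ1) = -49/45 + 268/45*γ12 + 47/45*γ13 - 28/15*γ23
R1 (1/6*γ2) = -134/45 - 49/90*γ12 + 14/15*γ13 + 47/90*γ23
R1 (-2/5*γ3) = 94/75 + 56/25*γ12 + 98/75*γ13 + 536/75*γ23
Summing the partial products and collecting blades:
Answer: -211/75 + 3443/450*γ12 + 739/225*γ13 + 2611/450*γ23


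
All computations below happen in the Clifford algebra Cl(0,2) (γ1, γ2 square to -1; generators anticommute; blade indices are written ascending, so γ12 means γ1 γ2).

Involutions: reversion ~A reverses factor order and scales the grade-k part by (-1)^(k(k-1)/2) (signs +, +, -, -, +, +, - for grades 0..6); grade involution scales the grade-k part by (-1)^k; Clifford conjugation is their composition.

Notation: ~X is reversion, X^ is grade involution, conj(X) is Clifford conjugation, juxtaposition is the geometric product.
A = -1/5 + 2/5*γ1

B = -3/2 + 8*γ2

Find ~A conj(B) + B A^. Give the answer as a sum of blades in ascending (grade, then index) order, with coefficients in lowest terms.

first term: 3/10 - 3/5*γ1 + 8/5*γ2 - 16/5*γ12
second term: 3/10 + 3/5*γ1 - 8/5*γ2 + 16/5*γ12
Answer: 3/5


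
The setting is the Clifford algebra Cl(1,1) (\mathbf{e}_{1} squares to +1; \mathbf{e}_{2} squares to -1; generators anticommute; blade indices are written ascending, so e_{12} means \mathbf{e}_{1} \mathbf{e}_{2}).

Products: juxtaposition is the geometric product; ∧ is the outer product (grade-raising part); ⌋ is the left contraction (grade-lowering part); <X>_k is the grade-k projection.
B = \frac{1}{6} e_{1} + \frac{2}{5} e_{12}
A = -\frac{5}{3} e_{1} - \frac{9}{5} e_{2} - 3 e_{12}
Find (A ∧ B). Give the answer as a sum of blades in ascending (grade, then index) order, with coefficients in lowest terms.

step 1: \frac{3}{10} e_{12}
Answer: \frac{3}{10} e_{12}


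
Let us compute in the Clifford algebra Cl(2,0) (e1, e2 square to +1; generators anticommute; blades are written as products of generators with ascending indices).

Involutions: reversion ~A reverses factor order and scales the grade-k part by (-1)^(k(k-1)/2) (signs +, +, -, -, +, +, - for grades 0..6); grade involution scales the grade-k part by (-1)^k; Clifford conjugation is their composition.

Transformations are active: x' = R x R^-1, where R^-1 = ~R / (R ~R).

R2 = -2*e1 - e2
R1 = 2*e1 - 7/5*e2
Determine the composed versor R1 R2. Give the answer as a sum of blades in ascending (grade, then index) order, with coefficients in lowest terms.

Distribute over the terms of R1 (each basis-blade product reordered to ascending indices, repeated generators contracted through their squares):
(2*e1) R2 = -4 - 2*e1 e2
(-7/5*e2) R2 = 7/5 - 14/5*e1 e2
Summing the partial products and collecting blades:
Answer: -13/5 - 24/5*e1 e2


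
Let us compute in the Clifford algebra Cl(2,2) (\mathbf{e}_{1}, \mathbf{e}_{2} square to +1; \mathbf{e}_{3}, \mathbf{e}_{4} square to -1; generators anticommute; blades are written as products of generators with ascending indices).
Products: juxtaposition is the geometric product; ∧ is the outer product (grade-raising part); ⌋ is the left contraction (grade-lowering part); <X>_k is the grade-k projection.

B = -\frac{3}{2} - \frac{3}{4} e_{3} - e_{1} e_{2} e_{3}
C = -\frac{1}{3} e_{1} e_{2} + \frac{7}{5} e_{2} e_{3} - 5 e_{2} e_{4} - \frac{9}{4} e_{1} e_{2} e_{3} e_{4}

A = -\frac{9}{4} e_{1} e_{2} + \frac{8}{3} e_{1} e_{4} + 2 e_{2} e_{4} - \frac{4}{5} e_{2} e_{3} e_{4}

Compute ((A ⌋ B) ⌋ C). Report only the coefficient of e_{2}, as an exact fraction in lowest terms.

step 1: -\frac{9}{4} e_{3}
step 2: -\frac{63}{20} e_{2} - \frac{81}{16} e_{1} e_{2} e_{4}
Answer: -\frac{63}{20}


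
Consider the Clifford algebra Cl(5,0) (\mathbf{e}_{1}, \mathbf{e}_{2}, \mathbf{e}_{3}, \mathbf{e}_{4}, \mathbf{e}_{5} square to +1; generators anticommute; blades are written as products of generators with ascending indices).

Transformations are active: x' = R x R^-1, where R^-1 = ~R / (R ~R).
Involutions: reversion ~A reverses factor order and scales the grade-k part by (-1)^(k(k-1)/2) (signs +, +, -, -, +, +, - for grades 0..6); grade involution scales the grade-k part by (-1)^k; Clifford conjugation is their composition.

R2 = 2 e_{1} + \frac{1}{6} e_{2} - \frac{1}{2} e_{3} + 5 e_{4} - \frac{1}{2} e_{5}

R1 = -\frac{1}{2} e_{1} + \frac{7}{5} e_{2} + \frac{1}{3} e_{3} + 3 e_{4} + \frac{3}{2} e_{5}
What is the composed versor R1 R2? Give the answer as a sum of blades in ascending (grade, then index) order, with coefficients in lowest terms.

Distribute over the terms of R1 (each basis-blade product reordered to ascending indices, repeated generators contracted through their squares):
(-\frac{1}{2} e_{1}) R2 = -1 - \frac{1}{12} e_{1} e_{2} + \frac{1}{4} e_{1} e_{3} - \frac{5}{2} e_{1} e_{4} + \frac{1}{4} e_{1} e_{5}
(\frac{7}{5} e_{2}) R2 = \frac{7}{30} - \frac{14}{5} e_{1} e_{2} - \frac{7}{10} e_{2} e_{3} + 7 e_{2} e_{4} - \frac{7}{10} e_{2} e_{5}
(\frac{1}{3} e_{3}) R2 = -\frac{1}{6} - \frac{2}{3} e_{1} e_{3} - \frac{1}{18} e_{2} e_{3} + \frac{5}{3} e_{3} e_{4} - \frac{1}{6} e_{3} e_{5}
(3 e_{4}) R2 = 15 - 6 e_{1} e_{4} - \frac{1}{2} e_{2} e_{4} + \frac{3}{2} e_{3} e_{4} - \frac{3}{2} e_{4} e_{5}
(\frac{3}{2} e_{5}) R2 = -\frac{3}{4} - 3 e_{1} e_{5} - \frac{1}{4} e_{2} e_{5} + \frac{3}{4} e_{3} e_{5} - \frac{15}{2} e_{4} e_{5}
Summing the partial products and collecting blades:
Answer: \frac{799}{60} - \frac{173}{60} e_{1} e_{2} - \frac{5}{12} e_{1} e_{3} - \frac{17}{2} e_{1} e_{4} - \frac{11}{4} e_{1} e_{5} - \frac{34}{45} e_{2} e_{3} + \frac{13}{2} e_{2} e_{4} - \frac{19}{20} e_{2} e_{5} + \frac{19}{6} e_{3} e_{4} + \frac{7}{12} e_{3} e_{5} - 9 e_{4} e_{5}


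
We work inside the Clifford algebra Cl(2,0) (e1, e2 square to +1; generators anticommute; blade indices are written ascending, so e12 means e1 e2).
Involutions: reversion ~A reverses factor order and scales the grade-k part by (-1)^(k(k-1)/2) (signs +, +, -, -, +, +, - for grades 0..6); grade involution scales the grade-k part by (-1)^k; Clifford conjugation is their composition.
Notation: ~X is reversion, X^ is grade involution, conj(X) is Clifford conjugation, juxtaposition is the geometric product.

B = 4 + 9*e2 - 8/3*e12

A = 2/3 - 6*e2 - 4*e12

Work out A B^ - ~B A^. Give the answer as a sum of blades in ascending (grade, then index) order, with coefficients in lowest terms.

first term: 46 + 20*e1 - 30*e2 - 160/9*e12
second term: 202/3 + 52*e1 + 30*e2 - 128/9*e12
Answer: -64/3 - 32*e1 - 60*e2 - 32/9*e12


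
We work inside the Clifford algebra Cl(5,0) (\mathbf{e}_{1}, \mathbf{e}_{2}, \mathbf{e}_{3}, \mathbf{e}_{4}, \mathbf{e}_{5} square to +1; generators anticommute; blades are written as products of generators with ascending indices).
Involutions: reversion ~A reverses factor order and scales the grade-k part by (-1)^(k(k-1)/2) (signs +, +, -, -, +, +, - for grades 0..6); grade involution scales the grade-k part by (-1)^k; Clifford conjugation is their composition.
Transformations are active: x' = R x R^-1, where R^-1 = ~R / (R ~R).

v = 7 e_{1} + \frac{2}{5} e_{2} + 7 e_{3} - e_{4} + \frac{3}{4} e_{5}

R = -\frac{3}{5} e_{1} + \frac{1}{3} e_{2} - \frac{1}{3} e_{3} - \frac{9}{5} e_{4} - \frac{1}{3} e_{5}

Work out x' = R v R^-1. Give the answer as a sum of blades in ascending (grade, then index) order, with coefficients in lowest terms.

~R = -\frac{3}{5} e_{1} + \frac{1}{3} e_{2} - \frac{1}{3} e_{3} - \frac{9}{5} e_{4} - \frac{1}{3} e_{5}, and R ~R = \frac{59}{15}, so R^-1 = ~R / (\frac{59}{15}).
R v = -\frac{97}{20} - \frac{193}{75} e_{1} e_{2} - \frac{28}{15} e_{1} e_{3} + \frac{66}{5} e_{1} e_{4} + \frac{113}{60} e_{1} e_{5} + \frac{37}{15} e_{2} e_{3} + \frac{29}{75} e_{2} e_{4} + \frac{23}{60} e_{2} e_{5} + \frac{194}{15} e_{3} e_{4} + \frac{25}{12} e_{3} e_{5} - \frac{101}{60} e_{4} e_{5}
Answer: -\frac{3257}{590} e_{1} - \frac{721}{590} e_{2} - \frac{729}{118} e_{3} + \frac{3209}{590} e_{4} + \frac{17}{236} e_{5}


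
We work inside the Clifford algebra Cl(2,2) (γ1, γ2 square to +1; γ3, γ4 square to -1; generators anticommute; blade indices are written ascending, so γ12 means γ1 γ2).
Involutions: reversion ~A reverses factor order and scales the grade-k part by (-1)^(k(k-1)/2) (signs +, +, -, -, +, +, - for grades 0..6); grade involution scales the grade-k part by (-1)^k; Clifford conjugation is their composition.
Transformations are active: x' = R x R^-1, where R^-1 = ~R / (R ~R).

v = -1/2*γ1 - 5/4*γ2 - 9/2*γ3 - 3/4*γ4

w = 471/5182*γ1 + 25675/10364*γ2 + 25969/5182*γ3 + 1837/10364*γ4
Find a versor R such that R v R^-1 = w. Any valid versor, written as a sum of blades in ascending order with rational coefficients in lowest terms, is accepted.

A norm check does it: q(v) = q(w) = -19, hence R = v + w = -1060/2591*γ1 + 3180/2591*γ2 + 1325/2591*γ3 - 1484/2591*γ4 realises the map — parallel part kept, (v - w)/2 negated, v carried to w.
Answer: -1060/2591*γ1 + 3180/2591*γ2 + 1325/2591*γ3 - 1484/2591*γ4


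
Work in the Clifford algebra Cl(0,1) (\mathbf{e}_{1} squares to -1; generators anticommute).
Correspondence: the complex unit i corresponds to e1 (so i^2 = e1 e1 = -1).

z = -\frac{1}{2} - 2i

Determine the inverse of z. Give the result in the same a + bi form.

In blades: z = -\frac{1}{2} - 2 e_{1}.
With qbar = -\frac{1}{2} + 2 e_{1} (scalar fixed, mapped units negated), z qbar = \frac{17}{4} (the sum of squared coefficients), so z^-1 = qbar / (\frac{17}{4}) = -\frac{2}{17} + \frac{8}{17} e_{1}; translating back:
Answer: -\frac{2}{17} + \frac{8}{17}i


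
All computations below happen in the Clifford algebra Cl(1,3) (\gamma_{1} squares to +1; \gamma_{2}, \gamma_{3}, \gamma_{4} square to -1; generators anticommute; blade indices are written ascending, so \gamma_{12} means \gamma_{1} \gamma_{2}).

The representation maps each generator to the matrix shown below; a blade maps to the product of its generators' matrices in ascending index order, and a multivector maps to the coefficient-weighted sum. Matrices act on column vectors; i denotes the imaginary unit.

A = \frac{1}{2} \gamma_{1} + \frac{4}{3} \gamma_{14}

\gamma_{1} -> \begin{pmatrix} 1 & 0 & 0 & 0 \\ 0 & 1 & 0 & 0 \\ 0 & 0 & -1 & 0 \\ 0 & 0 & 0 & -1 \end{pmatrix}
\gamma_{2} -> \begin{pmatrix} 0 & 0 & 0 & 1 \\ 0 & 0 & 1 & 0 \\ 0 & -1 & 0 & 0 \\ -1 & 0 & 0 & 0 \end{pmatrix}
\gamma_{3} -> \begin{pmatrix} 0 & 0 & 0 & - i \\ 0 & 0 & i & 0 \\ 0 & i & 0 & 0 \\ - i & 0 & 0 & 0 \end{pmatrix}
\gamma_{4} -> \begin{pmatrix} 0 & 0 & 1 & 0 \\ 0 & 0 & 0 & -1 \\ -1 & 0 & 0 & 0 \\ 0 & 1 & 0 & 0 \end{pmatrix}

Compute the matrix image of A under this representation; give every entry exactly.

Bivector images (products of the table entries): rho(\gamma_{14}) = rho(\gamma_{1})rho(\gamma_{4}) = \begin{pmatrix} 0 & 0 & 1 & 0 \\ 0 & 0 & 0 & -1 \\ 1 & 0 & 0 & 0 \\ 0 & -1 & 0 & 0 \end{pmatrix}.
M = (\frac{1}{2})*rho(\gamma_{1}) + (\frac{4}{3})*rho(\gamma_{14}), summed entrywise:
Answer: \begin{pmatrix} \frac{1}{2} & 0 & \frac{4}{3} & 0 \\ 0 & \frac{1}{2} & 0 & - \frac{4}{3} \\ \frac{4}{3} & 0 & - \frac{1}{2} & 0 \\ 0 & - \frac{4}{3} & 0 & - \frac{1}{2} \end{pmatrix}


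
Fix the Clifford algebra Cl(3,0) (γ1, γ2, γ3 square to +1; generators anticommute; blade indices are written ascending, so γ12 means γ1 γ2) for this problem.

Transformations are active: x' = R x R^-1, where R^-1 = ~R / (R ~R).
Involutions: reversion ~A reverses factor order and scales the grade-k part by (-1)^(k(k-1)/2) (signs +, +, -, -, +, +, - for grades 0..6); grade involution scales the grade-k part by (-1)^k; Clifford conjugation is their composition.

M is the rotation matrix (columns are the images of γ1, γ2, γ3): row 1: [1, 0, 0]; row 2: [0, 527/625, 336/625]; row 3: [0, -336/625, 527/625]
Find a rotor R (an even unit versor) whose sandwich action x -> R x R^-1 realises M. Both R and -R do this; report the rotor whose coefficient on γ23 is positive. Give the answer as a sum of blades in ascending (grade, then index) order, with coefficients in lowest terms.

Method: write R = a + b12*γ12 + b13*γ13 + b23*γ23 with a^2 + b12^2 + b13^2 + b23^2 = 1 (so R^-1 = ~R). Expanding the columns R e_j ~R gives tr M = 4a^2 - 1 and, from the antisymmetric part, M21 - M12 = -4a*b12, M13 - M31 = 4a*b13, M32 - M23 = -4a*b23.
Here tr M = 1679/625, so a^2 = (1 + tr M)/4 = 576/625 and a = ±24/25. Taking a = 24/25: M21 - M12 = 0, M13 - M31 = 0, M32 - M23 = -672/625, giving b12 = 0, b13 = 0, b23 = 7/25, i.e. R = 24/25 + 7/25*γ23.
Its γ23 coefficient is already positive.
Answer: 24/25 + 7/25*γ23. Why the constraint matters: R and -R act identically through the sandwich — M has trace 1679/625 either way — so only the sign condition on γ23 picks one of the two preimages.


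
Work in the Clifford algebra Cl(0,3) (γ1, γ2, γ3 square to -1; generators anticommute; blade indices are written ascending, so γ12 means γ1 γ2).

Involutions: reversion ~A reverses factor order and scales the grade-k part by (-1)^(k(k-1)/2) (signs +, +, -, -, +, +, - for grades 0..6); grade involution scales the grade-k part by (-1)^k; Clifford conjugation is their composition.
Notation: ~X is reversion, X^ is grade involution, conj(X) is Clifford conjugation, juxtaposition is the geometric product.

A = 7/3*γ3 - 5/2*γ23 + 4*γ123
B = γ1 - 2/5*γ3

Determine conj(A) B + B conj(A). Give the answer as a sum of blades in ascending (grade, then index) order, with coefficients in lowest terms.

first term: -14/15 + γ2 + 8/5*γ12 + 7/3*γ13 - 4*γ23 + 5/2*γ123
second term: -14/15 - γ2 + 8/5*γ12 - 7/3*γ13 - 4*γ23 + 5/2*γ123
Answer: -28/15 + 16/5*γ12 - 8*γ23 + 5*γ123


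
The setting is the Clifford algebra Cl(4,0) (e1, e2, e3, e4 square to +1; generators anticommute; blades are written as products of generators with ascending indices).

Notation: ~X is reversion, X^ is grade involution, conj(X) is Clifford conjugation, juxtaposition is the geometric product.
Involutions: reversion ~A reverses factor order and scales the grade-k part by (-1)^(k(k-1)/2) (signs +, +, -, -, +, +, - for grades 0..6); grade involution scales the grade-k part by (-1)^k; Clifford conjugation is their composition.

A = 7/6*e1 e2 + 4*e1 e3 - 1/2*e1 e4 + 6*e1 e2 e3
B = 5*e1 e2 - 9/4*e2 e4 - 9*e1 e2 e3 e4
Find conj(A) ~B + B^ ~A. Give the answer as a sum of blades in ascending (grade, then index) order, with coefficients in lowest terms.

first term: -35/6 + 30*e3 + 54*e4 - 9/8*e1 e2 - 21/8*e1 e4 + 49/2*e2 e3 + 67/2*e2 e4 - 21/2*e3 e4 - 27/2*e1 e3 e4 + 9*e1 e2 e3 e4
second term: 35/6 + 30*e3 + 54*e4 - 9/8*e1 e2 - 21/8*e1 e4 + 49/2*e2 e3 + 67/2*e2 e4 - 21/2*e3 e4 + 27/2*e1 e3 e4 - 9*e1 e2 e3 e4
Answer: 60*e3 + 108*e4 - 9/4*e1 e2 - 21/4*e1 e4 + 49*e2 e3 + 67*e2 e4 - 21*e3 e4


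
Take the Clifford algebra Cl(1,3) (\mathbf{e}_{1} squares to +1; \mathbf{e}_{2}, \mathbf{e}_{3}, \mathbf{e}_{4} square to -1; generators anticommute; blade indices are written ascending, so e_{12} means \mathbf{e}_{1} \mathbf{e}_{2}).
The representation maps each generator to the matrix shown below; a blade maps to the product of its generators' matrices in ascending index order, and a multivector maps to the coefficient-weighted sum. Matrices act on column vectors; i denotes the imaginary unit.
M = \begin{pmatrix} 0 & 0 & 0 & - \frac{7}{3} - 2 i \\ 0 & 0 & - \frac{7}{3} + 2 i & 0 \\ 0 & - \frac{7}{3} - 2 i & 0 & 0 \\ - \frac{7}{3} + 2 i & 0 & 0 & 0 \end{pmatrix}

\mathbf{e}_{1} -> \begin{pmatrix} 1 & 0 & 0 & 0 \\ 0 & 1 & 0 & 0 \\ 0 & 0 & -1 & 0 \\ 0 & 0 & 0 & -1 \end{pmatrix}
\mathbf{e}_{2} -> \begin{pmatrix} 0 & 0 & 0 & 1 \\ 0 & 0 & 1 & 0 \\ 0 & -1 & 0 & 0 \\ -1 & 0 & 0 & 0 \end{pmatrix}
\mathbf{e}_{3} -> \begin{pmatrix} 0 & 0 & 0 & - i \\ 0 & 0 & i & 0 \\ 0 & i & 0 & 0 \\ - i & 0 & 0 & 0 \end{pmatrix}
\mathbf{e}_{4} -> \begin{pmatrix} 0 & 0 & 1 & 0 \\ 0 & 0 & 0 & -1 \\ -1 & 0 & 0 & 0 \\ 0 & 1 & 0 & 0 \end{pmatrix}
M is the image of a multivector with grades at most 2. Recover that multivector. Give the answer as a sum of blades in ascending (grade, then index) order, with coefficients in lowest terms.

Method: the blade images are trace-orthogonal — tr(rho(e_A) rho(e_B)^-1) = 4 if A = B and 0 otherwise — and rho(e_A)^-1 = (e_A)^2 * rho(e_A) with (e_A)^2 = +1 or -1, so the coefficient of e_A in the preimage is (e_A)^2 * tr(M rho(e_A))/4.
Nonzero projections over blades of grade <= 2: e_{12}: (e_{12})^2 = +1, tr(M rho(e_{12})) = - \frac{28}{3}, coefficient -\frac{7}{3}; e_{13}: (e_{13})^2 = +1, tr(M rho(e_{13})) = 8, coefficient 2. Every other blade of grade <= 2 projects to 0.
Answer: -\frac{7}{3} e_{12} + 2 e_{13}


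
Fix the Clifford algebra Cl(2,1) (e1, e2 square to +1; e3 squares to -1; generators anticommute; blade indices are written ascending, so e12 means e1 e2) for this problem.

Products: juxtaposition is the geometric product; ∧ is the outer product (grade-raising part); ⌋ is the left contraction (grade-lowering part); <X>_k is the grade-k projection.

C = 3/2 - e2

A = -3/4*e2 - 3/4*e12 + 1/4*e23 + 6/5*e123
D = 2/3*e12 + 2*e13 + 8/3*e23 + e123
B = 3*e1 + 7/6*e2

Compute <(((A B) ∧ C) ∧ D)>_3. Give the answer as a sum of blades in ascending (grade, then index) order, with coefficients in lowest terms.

step 1: -7/8 - 7/8*e1 + 9/4*e2 - 7/24*e3 + 9/4*e12 - 7/5*e13 + 18/5*e23 + 3/4*e123
step 2: -21/16 - 21/16*e1 + 17/4*e2 - 7/16*e3 + 17/4*e12 - 21/10*e13 + 613/120*e23 - 11/40*e123
step 3: -7/8*e12 - 21/8*e13 - 7/2*e23 - 653/48*e123
step 4: -653/48*e123
Answer: -653/48*e123


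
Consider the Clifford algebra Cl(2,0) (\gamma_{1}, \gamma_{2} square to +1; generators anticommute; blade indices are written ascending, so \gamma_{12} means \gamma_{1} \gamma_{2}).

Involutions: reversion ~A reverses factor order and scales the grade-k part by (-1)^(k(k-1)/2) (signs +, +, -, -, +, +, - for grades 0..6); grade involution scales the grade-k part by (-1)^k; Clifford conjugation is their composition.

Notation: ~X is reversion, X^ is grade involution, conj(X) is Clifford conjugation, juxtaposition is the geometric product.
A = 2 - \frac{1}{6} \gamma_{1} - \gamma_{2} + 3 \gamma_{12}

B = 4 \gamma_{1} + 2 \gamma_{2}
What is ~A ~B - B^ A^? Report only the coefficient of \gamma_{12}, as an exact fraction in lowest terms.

first term: -\frac{8}{3} + 2 \gamma_{1} + 16 \gamma_{2} + \frac{11}{3} \gamma_{12}
second term: -\frac{8}{3} - 2 \gamma_{1} - 16 \gamma_{2} - \frac{11}{3} \gamma_{12}
Answer: \frac{22}{3}


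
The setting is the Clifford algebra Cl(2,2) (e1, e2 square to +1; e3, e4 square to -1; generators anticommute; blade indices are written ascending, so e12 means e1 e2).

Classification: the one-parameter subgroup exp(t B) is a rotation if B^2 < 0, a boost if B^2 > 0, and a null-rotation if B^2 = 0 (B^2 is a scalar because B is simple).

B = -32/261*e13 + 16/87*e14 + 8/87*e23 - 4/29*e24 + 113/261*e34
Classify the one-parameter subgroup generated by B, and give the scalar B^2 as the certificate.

B^2 term by term: the squares give (-32/261)^2*(e13)^2 + (16/87)^2*(e14)^2 + (8/87)^2*(e23)^2 + (-4/29)^2*(e24)^2 + (113/261)^2*(e34)^2 = 1024/68121*(+1) + 256/7569*(+1) + 64/7569*(+1) + 16/841*(+1) + 12769/68121*(-1) = -1/9 (each basis 2-blade squares to minus the product of its generators' squares); cross terms between blades sharing an index anticommute and cancel; the commuting (index-disjoint) pairs give grade-4 terms 2*c*c'*(blade product), which cancel blade by blade — e1234: -256/7569 + 256/7569 = 0 — confirming B is simple. So B^2 = -1/9.
Answer: rotation, certificate B^2 = -1/9. The class reads off the invariant scalar -1/9 directly.


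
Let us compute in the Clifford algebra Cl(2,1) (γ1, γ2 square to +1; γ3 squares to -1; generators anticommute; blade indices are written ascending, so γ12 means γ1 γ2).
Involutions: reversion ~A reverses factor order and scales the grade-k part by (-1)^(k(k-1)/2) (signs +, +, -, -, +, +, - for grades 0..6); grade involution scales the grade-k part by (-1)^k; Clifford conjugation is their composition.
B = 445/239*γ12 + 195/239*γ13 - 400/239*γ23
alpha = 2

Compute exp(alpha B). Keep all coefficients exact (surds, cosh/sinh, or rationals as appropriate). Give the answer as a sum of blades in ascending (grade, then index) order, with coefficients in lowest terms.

B^2 term by term: the squares give (445/239)^2*(γ12)^2 + (195/239)^2*(γ13)^2 + (-400/239)^2*(γ23)^2 = 198025/57121*(-1) + 38025/57121*(+1) + 160000/57121*(+1) = 0 (each basis 2-blade squares to minus the product of its generators' squares); cross terms between blades sharing an index anticommute and cancel. So B^2 = 0.
B^2 = 0, hence only two terms survive: exp(alpha B) = 1 + alpha B (parabolic case).
Answer: 1 + 890/239*γ12 + 390/239*γ13 - 800/239*γ23


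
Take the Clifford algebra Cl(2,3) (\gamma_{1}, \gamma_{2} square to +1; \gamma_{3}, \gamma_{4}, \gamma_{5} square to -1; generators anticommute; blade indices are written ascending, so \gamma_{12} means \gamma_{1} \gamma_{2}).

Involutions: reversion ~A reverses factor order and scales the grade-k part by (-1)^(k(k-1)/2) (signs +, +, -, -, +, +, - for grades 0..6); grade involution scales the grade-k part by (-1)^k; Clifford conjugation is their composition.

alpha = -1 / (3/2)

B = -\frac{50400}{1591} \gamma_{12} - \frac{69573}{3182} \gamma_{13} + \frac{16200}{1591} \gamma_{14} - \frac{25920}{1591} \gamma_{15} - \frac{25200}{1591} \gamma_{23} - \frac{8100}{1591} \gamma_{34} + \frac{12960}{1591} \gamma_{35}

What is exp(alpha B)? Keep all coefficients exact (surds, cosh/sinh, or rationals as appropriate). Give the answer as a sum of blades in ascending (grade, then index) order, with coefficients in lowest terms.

B^2 term by term: the squares give (-\frac{50400}{1591})^2*(\gamma_{12})^2 + (-\frac{69573}{3182})^2*(\gamma_{13})^2 + (\frac{16200}{1591})^2*(\gamma_{14})^2 + (-\frac{25920}{1591})^2*(\gamma_{15})^2 + (-\frac{25200}{1591})^2*(\gamma_{23})^2 + (-\frac{8100}{1591})^2*(\gamma_{34})^2 + (\frac{12960}{1591})^2*(\gamma_{35})^2 = \frac{2540160000}{2531281}*(-1) + \frac{4840402329}{10125124}*(+1) + \frac{262440000}{2531281}*(+1) + \frac{671846400}{2531281}*(+1) + \frac{635040000}{2531281}*(+1) + \frac{65610000}{2531281}*(-1) + \frac{167961600}{2531281}*(-1) = \frac{9}{4} (each basis 2-blade squares to minus the product of its generators' squares); cross terms between blades sharing an index anticommute and cancel; the commuting (index-disjoint) pairs give grade-4 terms 2*c*c'*(blade product), which cancel blade by blade — \gamma_{1234}: \frac{816480000}{2531281} - \frac{816480000}{2531281} = 0; \gamma_{1235}: -\frac{1306368000}{2531281} + \frac{1306368000}{2531281} = 0; \gamma_{1345}: -\frac{419904000}{2531281} + \frac{419904000}{2531281} = 0 — confirming B is simple. So B^2 = \frac{9}{4}.
B^2 = \frac{9}{4} — hyperbolic case — the even/odd split gives cosh and sinh: l = \frac{3}{2}, alpha*l = -1, so exp(alpha B) = cosh(-1) + (sinh(-1)/(\frac{3}{2}))*B = \cosh{\left(1 \right)} + (- \frac{2 \sinh{\left(1 \right)}}{3})*B.
Answer: \cosh{\left(1 \right)} + \frac{33600 \sinh{\left(1 \right)}}{1591} \gamma_{12} + \frac{23191 \sinh{\left(1 \right)}}{1591} \gamma_{13} - \frac{10800 \sinh{\left(1 \right)}}{1591} \gamma_{14} + \frac{17280 \sinh{\left(1 \right)}}{1591} \gamma_{15} + \frac{16800 \sinh{\left(1 \right)}}{1591} \gamma_{23} + \frac{5400 \sinh{\left(1 \right)}}{1591} \gamma_{34} - \frac{8640 \sinh{\left(1 \right)}}{1591} \gamma_{35}


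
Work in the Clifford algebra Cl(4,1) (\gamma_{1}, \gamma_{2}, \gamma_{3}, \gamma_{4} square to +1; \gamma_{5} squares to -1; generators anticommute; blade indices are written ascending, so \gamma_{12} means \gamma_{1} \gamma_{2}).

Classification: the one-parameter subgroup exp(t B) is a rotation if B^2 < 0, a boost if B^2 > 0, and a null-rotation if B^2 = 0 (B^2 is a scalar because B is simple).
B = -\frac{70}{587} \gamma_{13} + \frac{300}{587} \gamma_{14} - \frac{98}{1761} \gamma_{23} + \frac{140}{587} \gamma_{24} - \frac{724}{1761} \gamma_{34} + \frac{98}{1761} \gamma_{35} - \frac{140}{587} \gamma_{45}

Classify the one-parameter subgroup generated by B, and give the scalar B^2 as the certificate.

B^2 term by term: the squares give (-\frac{70}{587})^2*(\gamma_{13})^2 + (\frac{300}{587})^2*(\gamma_{14})^2 + (-\frac{98}{1761})^2*(\gamma_{23})^2 + (\frac{140}{587})^2*(\gamma_{24})^2 + (-\frac{724}{1761})^2*(\gamma_{34})^2 + (\frac{98}{1761})^2*(\gamma_{35})^2 + (-\frac{140}{587})^2*(\gamma_{45})^2 = \frac{4900}{344569}*(-1) + \frac{90000}{344569}*(-1) + \frac{9604}{3101121}*(-1) + \frac{19600}{344569}*(-1) + \frac{524176}{3101121}*(-1) + \frac{9604}{3101121}*(+1) + \frac{19600}{344569}*(+1) = -\frac{4}{9} (each basis 2-blade squares to minus the product of its generators' squares); cross terms between blades sharing an index anticommute and cancel; the commuting (index-disjoint) pairs give grade-4 terms 2*c*c'*(blade product), which cancel blade by blade — \gamma_{1234}: \frac{19600}{344569} - \frac{19600}{344569} = 0; \gamma_{1345}: \frac{19600}{344569} - \frac{19600}{344569} = 0; \gamma_{2345}: \frac{27440}{1033707} - \frac{27440}{1033707} = 0 — confirming B is simple. So B^2 = -\frac{4}{9}.
Answer: rotation, certificate B^2 = -\frac{4}{9}. The class reads off the invariant scalar -\frac{4}{9} directly.


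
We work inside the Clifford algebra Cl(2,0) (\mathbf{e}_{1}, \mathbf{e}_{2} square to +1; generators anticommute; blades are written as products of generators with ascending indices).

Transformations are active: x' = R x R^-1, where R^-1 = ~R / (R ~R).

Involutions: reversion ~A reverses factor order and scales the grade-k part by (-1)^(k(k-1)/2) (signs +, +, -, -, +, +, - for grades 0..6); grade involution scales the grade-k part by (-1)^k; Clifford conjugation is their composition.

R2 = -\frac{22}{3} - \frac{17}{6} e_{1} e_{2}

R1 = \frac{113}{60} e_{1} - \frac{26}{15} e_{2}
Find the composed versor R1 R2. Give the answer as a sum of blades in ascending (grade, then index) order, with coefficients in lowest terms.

Distribute over the terms of R1 (each basis-blade product reordered to ascending indices, repeated generators contracted through their squares):
(\frac{113}{60} e_{1}) R2 = -\frac{1243}{90} e_{1} - \frac{1921}{360} e_{2}
(-\frac{26}{15} e_{2}) R2 = -\frac{221}{45} e_{1} + \frac{572}{45} e_{2}
Summing the partial products and collecting blades:
Answer: -\frac{337}{18} e_{1} + \frac{59}{8} e_{2}


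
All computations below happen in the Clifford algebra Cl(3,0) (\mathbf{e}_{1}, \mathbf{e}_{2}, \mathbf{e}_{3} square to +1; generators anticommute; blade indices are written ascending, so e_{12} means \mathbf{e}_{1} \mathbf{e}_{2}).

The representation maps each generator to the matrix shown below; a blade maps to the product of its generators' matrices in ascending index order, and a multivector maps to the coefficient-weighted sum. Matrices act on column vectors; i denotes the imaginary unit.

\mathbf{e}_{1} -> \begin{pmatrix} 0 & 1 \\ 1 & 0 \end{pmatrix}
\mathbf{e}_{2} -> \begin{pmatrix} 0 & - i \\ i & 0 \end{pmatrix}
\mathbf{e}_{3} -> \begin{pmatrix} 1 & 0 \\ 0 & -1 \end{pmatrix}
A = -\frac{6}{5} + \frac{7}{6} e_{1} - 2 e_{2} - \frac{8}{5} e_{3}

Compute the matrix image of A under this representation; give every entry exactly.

M = (-\frac{6}{5})*1 + (\frac{7}{6})*rho(e_{1}) + (-2)*rho(e_{2}) + (-\frac{8}{5})*rho(e_{3}), summed entrywise (1 is the identity matrix):
Answer: \begin{pmatrix} - \frac{14}{5} & \frac{7}{6} + 2 i \\ \frac{7}{6} - 2 i & \frac{2}{5} \end{pmatrix}


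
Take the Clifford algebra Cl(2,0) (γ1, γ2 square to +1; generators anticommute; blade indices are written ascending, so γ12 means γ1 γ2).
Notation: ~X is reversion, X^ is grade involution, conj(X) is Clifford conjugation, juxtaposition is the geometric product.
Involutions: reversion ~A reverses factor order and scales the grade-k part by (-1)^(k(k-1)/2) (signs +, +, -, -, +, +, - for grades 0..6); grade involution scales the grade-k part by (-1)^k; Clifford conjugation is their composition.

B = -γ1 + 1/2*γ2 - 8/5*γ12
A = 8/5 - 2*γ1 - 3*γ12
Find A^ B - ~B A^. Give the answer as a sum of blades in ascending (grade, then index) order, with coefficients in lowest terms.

first term: -34/5 - 31/10*γ1 - 27/5*γ2 - 39/25*γ12
second term: 14/5 - 1/10*γ1 + 3/5*γ2 + 39/25*γ12
Answer: -48/5 - 3*γ1 - 6*γ2 - 78/25*γ12


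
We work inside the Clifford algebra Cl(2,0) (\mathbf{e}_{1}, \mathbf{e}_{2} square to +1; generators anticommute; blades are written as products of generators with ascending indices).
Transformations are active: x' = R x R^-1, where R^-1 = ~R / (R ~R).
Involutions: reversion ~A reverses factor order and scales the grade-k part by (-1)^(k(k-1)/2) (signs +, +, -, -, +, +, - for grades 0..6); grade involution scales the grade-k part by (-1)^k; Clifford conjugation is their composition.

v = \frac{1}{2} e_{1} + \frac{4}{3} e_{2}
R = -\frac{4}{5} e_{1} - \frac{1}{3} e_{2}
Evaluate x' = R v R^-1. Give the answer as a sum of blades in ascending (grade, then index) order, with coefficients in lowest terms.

~R = -\frac{4}{5} e_{1} - \frac{1}{3} e_{2}, and R ~R = \frac{169}{225}, so R^-1 = ~R / (\frac{169}{225}).
R v = -\frac{38}{45} - \frac{9}{10} e_{1} e_{2}
Answer: \frac{439}{338} e_{1} - \frac{296}{507} e_{2}


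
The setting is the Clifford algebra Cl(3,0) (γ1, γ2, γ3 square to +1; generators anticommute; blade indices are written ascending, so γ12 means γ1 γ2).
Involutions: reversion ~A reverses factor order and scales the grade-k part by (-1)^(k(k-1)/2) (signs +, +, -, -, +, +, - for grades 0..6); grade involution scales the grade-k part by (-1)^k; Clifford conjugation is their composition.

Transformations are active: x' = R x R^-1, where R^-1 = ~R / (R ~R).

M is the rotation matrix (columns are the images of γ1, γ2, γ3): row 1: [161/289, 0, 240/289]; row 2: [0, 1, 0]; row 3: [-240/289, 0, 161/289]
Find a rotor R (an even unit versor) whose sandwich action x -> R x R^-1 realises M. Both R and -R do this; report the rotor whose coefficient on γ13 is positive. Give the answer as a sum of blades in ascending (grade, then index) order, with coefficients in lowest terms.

Method: write R = a + b12*γ12 + b13*γ13 + b23*γ23 with a^2 + b12^2 + b13^2 + b23^2 = 1 (so R^-1 = ~R). Expanding the columns R e_j ~R gives tr M = 4a^2 - 1 and, from the antisymmetric part, M21 - M12 = -4a*b12, M13 - M31 = 4a*b13, M32 - M23 = -4a*b23.
Here tr M = 611/289, so a^2 = (1 + tr M)/4 = 225/289 and a = ±15/17. Taking a = 15/17: M21 - M12 = 0, M13 - M31 = 480/289, M32 - M23 = 0, giving b12 = 0, b13 = 8/17, b23 = 0, i.e. R = 15/17 + 8/17*γ13.
Its γ13 coefficient is already positive.
Answer: 15/17 + 8/17*γ13. Note: both R and -R realise this M (trace 611/289); the covering map identifies them, and the γ13-coefficient sign is the tie-breaker.
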